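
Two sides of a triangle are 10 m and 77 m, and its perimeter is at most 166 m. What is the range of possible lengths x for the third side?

67 < x ≤ 79

Triangle inequality alone gives 67 < x < 87.
The perimeter condition gives x ≤ 166 − 10 − 77 = 79.
Intersecting the two: 67 < x ≤ 79.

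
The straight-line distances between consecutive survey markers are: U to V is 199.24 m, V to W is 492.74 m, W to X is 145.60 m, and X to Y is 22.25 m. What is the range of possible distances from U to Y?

The maximum is all hops collinear in one direction: 199.24 + 492.74 + 145.60 + 22.25 = 859.83.
The longest hop is 492.74; the others sum to 367.09. Folding the others back against it leaves at least 492.74 − 367.09 = 125.65.

125.65 ≤ UY ≤ 859.83 m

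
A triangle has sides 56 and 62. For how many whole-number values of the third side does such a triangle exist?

The third side lies in the open interval (6, 118).
Integers from 7 to 117 inclusive: 117 − 7 + 1 = 111.

111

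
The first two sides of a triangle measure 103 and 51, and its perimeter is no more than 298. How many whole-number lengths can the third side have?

92

Triangle inequality: 52 < x < 154. Perimeter ≤ 298 gives x ≤ 298 − 103 − 51 = 144.
So 52 < x ≤ 144; integers 53 through 144: 92 values.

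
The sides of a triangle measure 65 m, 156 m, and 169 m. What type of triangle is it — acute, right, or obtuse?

right

Compare the square of the longest side to the sum of squares of the other two: 65² + 156² = 28561 = 169².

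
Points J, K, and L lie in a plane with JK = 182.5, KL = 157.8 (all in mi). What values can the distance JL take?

By the triangle inequality, |182.5 − 157.8| ≤ JL ≤ 182.5 + 157.8.

24.7 ≤ JL ≤ 340.3 mi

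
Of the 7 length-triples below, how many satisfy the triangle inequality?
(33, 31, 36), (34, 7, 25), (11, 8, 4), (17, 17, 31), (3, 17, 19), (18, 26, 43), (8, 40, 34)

(31,33,36): 31+33 > 36 → valid
(7,25,34): 7+25 ≤ 34 → not valid
(4,8,11): 4+8 > 11 → valid
(17,17,31): 17+17 > 31 → valid
(3,17,19): 3+17 > 19 → valid
(18,26,43): 18+26 > 43 → valid
(8,34,40): 8+34 > 40 → valid
6 of the 7 triples form a triangle.

6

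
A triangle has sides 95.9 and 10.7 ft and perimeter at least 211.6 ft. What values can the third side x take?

Triangle inequality alone gives 85.2 < x < 106.6.
The perimeter condition gives x ≥ 211.6 − 95.9 − 10.7 = 105.0.
Intersecting the two: 105.0 ≤ x < 106.6.

105.0 ≤ x < 106.6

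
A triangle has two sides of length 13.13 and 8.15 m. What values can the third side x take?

4.98 < x < 21.28

By the triangle inequality, x must be less than 13.13 + 8.15 = 21.28 and greater than |13.13 − 8.15| = 4.98.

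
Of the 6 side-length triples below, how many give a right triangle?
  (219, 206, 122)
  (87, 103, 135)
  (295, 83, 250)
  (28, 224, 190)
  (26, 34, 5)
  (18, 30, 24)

1

(219,206,122): 122²+206² = 57320 > 47961 = 219² → acute
(87,103,135): 87²+103² = 18178 < 18225 = 135² → obtuse
(295,83,250): 83²+250² = 69389 < 87025 = 295² → obtuse
(28,224,190): 28+190 ≤ 224, not a triangle
(26,34,5): 5+26 ≤ 34, not a triangle
(18,30,24): 18²+24² = 900 = 30² → right
1 of the 6 is right.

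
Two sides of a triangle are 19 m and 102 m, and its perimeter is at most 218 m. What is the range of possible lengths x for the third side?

83 < x ≤ 97

Triangle inequality alone gives 83 < x < 121.
The perimeter condition gives x ≤ 218 − 19 − 102 = 97.
Intersecting the two: 83 < x ≤ 97.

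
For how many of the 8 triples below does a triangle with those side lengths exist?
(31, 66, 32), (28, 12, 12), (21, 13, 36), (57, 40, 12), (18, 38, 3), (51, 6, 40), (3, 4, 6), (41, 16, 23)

1

(31,32,66): 31+32 ≤ 66 → not valid
(12,12,28): 12+12 ≤ 28 → not valid
(13,21,36): 13+21 ≤ 36 → not valid
(12,40,57): 12+40 ≤ 57 → not valid
(3,18,38): 3+18 ≤ 38 → not valid
(6,40,51): 6+40 ≤ 51 → not valid
(3,4,6): 3+4 > 6 → valid
(16,23,41): 16+23 ≤ 41 → not valid
1 of the 8 triples forms a triangle.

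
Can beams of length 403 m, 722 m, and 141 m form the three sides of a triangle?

No

The longest side is 722, but the other two sum to only 544.
544 < 722, so the triangle inequality fails.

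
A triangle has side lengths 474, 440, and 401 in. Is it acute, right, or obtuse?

Compare the square of the longest side to the sum of squares of the other two: 401² + 440² = 354401 > 224676 = 474².

acute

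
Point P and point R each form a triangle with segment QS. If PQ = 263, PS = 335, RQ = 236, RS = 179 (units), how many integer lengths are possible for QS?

From triangle PQS: 72 < QS < 598.
From triangle RQS: 57 < QS < 415.
Intersection: 72 < QS < 415, so integers 73 through 414: 342 values.

342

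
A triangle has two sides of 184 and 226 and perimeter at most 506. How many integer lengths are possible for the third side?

Triangle inequality: 42 < x < 410. Perimeter ≤ 506 gives x ≤ 506 − 184 − 226 = 96.
So 42 < x ≤ 96; integers 43 through 96: 54 values.

54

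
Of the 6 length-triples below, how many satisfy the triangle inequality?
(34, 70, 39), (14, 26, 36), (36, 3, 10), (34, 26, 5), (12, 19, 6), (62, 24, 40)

3

(34,39,70): 34+39 > 70 → valid
(14,26,36): 14+26 > 36 → valid
(3,10,36): 3+10 ≤ 36 → not valid
(5,26,34): 5+26 ≤ 34 → not valid
(6,12,19): 6+12 ≤ 19 → not valid
(24,40,62): 24+40 > 62 → valid
3 of the 6 triples form a triangle.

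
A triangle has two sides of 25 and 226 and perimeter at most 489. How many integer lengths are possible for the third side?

Triangle inequality: 201 < x < 251. Perimeter ≤ 489 gives x ≤ 489 − 25 − 226 = 238.
So 201 < x ≤ 238; integers 202 through 238: 37 values.

37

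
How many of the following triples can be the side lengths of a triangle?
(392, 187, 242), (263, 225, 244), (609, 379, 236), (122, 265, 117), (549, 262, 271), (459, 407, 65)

(187,242,392): 187+242 > 392 → valid
(225,244,263): 225+244 > 263 → valid
(236,379,609): 236+379 > 609 → valid
(117,122,265): 117+122 ≤ 265 → not valid
(262,271,549): 262+271 ≤ 549 → not valid
(65,407,459): 65+407 > 459 → valid
4 of the 6 triples form a triangle.

4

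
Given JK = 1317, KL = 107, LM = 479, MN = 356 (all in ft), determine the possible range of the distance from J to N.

The maximum is all hops collinear in one direction: 1317 + 107 + 479 + 356 = 2259.
The longest hop is 1317; the others sum to 942. Folding the others back against it leaves at least 1317 − 942 = 375.

375 ≤ JN ≤ 2259 ft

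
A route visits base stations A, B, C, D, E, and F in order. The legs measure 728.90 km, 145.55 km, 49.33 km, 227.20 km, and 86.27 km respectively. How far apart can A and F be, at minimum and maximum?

220.55 ≤ AF ≤ 1237.25 km

The maximum is all hops collinear in one direction: 728.90 + 145.55 + 49.33 + 227.20 + 86.27 = 1237.25.
The longest hop is 728.90; the others sum to 508.35. Folding the others back against it leaves at least 728.90 − 508.35 = 220.55.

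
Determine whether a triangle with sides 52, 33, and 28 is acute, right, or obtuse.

obtuse

Compare the square of the longest side to the sum of squares of the other two: 28² + 33² = 1873 < 2704 = 52².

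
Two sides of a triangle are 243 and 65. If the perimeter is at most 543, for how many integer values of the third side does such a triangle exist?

Triangle inequality: 178 < x < 308. Perimeter ≤ 543 gives x ≤ 543 − 243 − 65 = 235.
So 178 < x ≤ 235; integers 179 through 235: 57 values.

57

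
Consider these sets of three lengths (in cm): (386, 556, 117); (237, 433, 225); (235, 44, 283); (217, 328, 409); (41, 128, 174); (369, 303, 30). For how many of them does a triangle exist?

(117,386,556): 117+386 ≤ 556 → not valid
(225,237,433): 225+237 > 433 → valid
(44,235,283): 44+235 ≤ 283 → not valid
(217,328,409): 217+328 > 409 → valid
(41,128,174): 41+128 ≤ 174 → not valid
(30,303,369): 30+303 ≤ 369 → not valid
2 of the 6 triples form a triangle.

2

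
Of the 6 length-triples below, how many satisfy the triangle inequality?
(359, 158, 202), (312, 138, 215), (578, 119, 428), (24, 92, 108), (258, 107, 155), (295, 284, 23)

(158,202,359): 158+202 > 359 → valid
(138,215,312): 138+215 > 312 → valid
(119,428,578): 119+428 ≤ 578 → not valid
(24,92,108): 24+92 > 108 → valid
(107,155,258): 107+155 > 258 → valid
(23,284,295): 23+284 > 295 → valid
5 of the 6 triples form a triangle.

5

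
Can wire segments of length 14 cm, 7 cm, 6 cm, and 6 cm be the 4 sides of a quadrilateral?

Yes

A quadrilateral exists iff every side is shorter than the sum of the others — equivalently, the longest side is less than the sum of the rest.
Longest side 14 < 19 (sum of the remaining 3), so yes.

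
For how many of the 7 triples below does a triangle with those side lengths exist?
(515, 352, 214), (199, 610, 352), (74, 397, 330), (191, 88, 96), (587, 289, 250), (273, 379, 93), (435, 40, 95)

2

(214,352,515): 214+352 > 515 → valid
(199,352,610): 199+352 ≤ 610 → not valid
(74,330,397): 74+330 > 397 → valid
(88,96,191): 88+96 ≤ 191 → not valid
(250,289,587): 250+289 ≤ 587 → not valid
(93,273,379): 93+273 ≤ 379 → not valid
(40,95,435): 40+95 ≤ 435 → not valid
2 of the 7 triples form a triangle.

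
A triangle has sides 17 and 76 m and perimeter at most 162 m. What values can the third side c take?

Triangle inequality alone gives 59 < c < 93.
The perimeter condition gives c ≤ 162 − 17 − 76 = 69.
Intersecting the two: 59 < c ≤ 69.

59 < c ≤ 69 m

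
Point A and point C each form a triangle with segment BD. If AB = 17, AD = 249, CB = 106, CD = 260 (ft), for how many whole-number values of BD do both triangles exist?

33

From triangle ABD: 232 < BD < 266.
From triangle CBD: 154 < BD < 366.
Intersection: 232 < BD < 266, so integers 233 through 265: 33 values.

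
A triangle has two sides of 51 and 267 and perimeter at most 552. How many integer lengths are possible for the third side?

Triangle inequality: 216 < x < 318. Perimeter ≤ 552 gives x ≤ 552 − 51 − 267 = 234.
So 216 < x ≤ 234; integers 217 through 234: 18 values.

18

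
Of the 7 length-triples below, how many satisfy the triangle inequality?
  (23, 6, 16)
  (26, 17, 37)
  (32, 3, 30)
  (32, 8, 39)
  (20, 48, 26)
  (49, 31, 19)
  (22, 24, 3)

(6,16,23): 6+16 ≤ 23 → not valid
(17,26,37): 17+26 > 37 → valid
(3,30,32): 3+30 > 32 → valid
(8,32,39): 8+32 > 39 → valid
(20,26,48): 20+26 ≤ 48 → not valid
(19,31,49): 19+31 > 49 → valid
(3,22,24): 3+22 > 24 → valid
5 of the 7 triples form a triangle.

5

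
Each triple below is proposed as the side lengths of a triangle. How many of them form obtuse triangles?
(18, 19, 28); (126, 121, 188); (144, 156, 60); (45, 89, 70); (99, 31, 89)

4

(18,19,28): 18²+19² = 685 < 784 = 28² → obtuse
(126,121,188): 121²+126² = 30517 < 35344 = 188² → obtuse
(144,156,60): 60²+144² = 24336 = 156² → right
(45,89,70): 45²+70² = 6925 < 7921 = 89² → obtuse
(99,31,89): 31²+89² = 8882 < 9801 = 99² → obtuse
4 of the 5 are obtuse.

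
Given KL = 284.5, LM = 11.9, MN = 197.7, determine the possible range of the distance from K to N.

74.9 ≤ KN ≤ 494.1

The maximum is all hops collinear in one direction: 284.5 + 11.9 + 197.7 = 494.1.
The longest hop is 284.5; the others sum to 209.6. Folding the others back against it leaves at least 284.5 − 209.6 = 74.9.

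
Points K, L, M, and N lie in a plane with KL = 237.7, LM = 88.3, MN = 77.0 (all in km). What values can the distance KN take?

The maximum is all hops collinear in one direction: 237.7 + 88.3 + 77.0 = 403.0.
The longest hop is 237.7; the others sum to 165.3. Folding the others back against it leaves at least 237.7 − 165.3 = 72.4.

72.4 ≤ KN ≤ 403.0 km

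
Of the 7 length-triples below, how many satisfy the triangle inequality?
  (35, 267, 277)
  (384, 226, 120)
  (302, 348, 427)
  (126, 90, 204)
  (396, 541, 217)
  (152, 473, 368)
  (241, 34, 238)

6

(35,267,277): 35+267 > 277 → valid
(120,226,384): 120+226 ≤ 384 → not valid
(302,348,427): 302+348 > 427 → valid
(90,126,204): 90+126 > 204 → valid
(217,396,541): 217+396 > 541 → valid
(152,368,473): 152+368 > 473 → valid
(34,238,241): 34+238 > 241 → valid
6 of the 7 triples form a triangle.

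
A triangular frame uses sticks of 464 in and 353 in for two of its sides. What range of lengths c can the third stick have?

111 < c < 817

By the triangle inequality, c must be less than 464 + 353 = 817 and greater than |464 − 353| = 111.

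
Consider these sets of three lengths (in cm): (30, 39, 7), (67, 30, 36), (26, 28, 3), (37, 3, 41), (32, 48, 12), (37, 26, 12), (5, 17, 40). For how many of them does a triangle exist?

(7,30,39): 7+30 ≤ 39 → not valid
(30,36,67): 30+36 ≤ 67 → not valid
(3,26,28): 3+26 > 28 → valid
(3,37,41): 3+37 ≤ 41 → not valid
(12,32,48): 12+32 ≤ 48 → not valid
(12,26,37): 12+26 > 37 → valid
(5,17,40): 5+17 ≤ 40 → not valid
2 of the 7 triples form a triangle.

2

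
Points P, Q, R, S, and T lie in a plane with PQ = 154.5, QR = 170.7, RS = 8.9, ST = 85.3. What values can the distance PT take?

0 ≤ PT ≤ 419.4

The maximum is all hops collinear in one direction: 154.5 + 170.7 + 8.9 + 85.3 = 419.4.
The longest hop is 170.7; the others sum to 248.7. Since 170.7 ≤ 248.7, the path can fold back on itself completely, so the minimum distance is 0.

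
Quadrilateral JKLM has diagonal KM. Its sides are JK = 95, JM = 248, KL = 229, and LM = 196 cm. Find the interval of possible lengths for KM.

153 < KM < 343

From triangle JKM: |95 − 248| < KM < 95 + 248, i.e. 153 < KM < 343.
From triangle LKM: 33 < KM < 425.
Both must hold, so KM lies in the intersection.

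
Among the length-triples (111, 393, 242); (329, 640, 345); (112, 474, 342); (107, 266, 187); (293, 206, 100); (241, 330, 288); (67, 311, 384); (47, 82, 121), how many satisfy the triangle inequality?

5

(111,242,393): 111+242 ≤ 393 → not valid
(329,345,640): 329+345 > 640 → valid
(112,342,474): 112+342 ≤ 474 → not valid
(107,187,266): 107+187 > 266 → valid
(100,206,293): 100+206 > 293 → valid
(241,288,330): 241+288 > 330 → valid
(67,311,384): 67+311 ≤ 384 → not valid
(47,82,121): 47+82 > 121 → valid
5 of the 8 triples form a triangle.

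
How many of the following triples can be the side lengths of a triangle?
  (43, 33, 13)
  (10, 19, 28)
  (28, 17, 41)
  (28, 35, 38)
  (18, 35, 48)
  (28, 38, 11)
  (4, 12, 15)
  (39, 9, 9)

(13,33,43): 13+33 > 43 → valid
(10,19,28): 10+19 > 28 → valid
(17,28,41): 17+28 > 41 → valid
(28,35,38): 28+35 > 38 → valid
(18,35,48): 18+35 > 48 → valid
(11,28,38): 11+28 > 38 → valid
(4,12,15): 4+12 > 15 → valid
(9,9,39): 9+9 ≤ 39 → not valid
7 of the 8 triples form a triangle.

7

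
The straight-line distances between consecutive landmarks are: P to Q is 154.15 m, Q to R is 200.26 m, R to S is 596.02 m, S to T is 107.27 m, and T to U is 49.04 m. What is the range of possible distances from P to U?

85.30 ≤ PU ≤ 1106.74 m

The maximum is all hops collinear in one direction: 154.15 + 200.26 + 596.02 + 107.27 + 49.04 = 1106.74.
The longest hop is 596.02; the others sum to 510.72. Folding the others back against it leaves at least 596.02 − 510.72 = 85.30.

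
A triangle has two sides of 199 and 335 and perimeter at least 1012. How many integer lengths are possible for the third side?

Triangle inequality: 136 < x < 534. Perimeter ≥ 1012 gives x ≥ 1012 − 199 − 335 = 478.
So 478 ≤ x < 534; integers 478 through 533: 56 values.

56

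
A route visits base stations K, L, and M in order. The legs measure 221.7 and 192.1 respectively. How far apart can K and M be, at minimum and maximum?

By the triangle inequality, |221.7 − 192.1| ≤ KM ≤ 221.7 + 192.1.

29.6 ≤ KM ≤ 413.8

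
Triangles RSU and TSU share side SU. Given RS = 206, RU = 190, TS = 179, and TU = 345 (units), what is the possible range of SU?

From triangle RSU: |206 − 190| < SU < 206 + 190, i.e. 16 < SU < 396.
From triangle TSU: 166 < SU < 524.
Both must hold, so SU lies in the intersection.

166 < SU < 396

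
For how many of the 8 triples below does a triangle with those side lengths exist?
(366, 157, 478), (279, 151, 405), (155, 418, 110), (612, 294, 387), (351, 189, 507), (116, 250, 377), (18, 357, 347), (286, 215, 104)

(157,366,478): 157+366 > 478 → valid
(151,279,405): 151+279 > 405 → valid
(110,155,418): 110+155 ≤ 418 → not valid
(294,387,612): 294+387 > 612 → valid
(189,351,507): 189+351 > 507 → valid
(116,250,377): 116+250 ≤ 377 → not valid
(18,347,357): 18+347 > 357 → valid
(104,215,286): 104+215 > 286 → valid
6 of the 8 triples form a triangle.

6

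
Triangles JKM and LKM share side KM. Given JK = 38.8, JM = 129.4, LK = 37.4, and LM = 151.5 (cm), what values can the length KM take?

From triangle JKM: |38.8 − 129.4| < KM < 38.8 + 129.4, i.e. 90.6 < KM < 168.2.
From triangle LKM: 114.1 < KM < 188.9.
Both must hold, so KM lies in the intersection.

114.1 < KM < 168.2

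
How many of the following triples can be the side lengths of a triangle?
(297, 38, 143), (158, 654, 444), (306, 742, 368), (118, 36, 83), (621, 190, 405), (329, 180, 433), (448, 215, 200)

2

(38,143,297): 38+143 ≤ 297 → not valid
(158,444,654): 158+444 ≤ 654 → not valid
(306,368,742): 306+368 ≤ 742 → not valid
(36,83,118): 36+83 > 118 → valid
(190,405,621): 190+405 ≤ 621 → not valid
(180,329,433): 180+329 > 433 → valid
(200,215,448): 200+215 ≤ 448 → not valid
2 of the 7 triples form a triangle.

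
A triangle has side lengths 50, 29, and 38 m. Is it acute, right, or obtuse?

Compare the square of the longest side to the sum of squares of the other two: 29² + 38² = 2285 < 2500 = 50².

obtuse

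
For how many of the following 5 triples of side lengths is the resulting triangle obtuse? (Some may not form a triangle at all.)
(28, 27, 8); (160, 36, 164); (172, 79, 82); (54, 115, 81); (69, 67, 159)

1

(28,27,8): 8²+27² = 793 > 784 = 28² → acute
(160,36,164): 36²+160² = 26896 = 164² → right
(172,79,82): 79+82 ≤ 172, not a triangle
(54,115,81): 54²+81² = 9477 < 13225 = 115² → obtuse
(69,67,159): 67+69 ≤ 159, not a triangle
1 of the 5 is obtuse.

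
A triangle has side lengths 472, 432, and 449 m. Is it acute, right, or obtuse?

acute

Compare the square of the longest side to the sum of squares of the other two: 432² + 449² = 388225 > 222784 = 472².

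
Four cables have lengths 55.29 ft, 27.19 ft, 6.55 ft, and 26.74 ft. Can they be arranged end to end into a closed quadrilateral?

A quadrilateral exists iff every side is shorter than the sum of the others — equivalently, the longest side is less than the sum of the rest.
Longest side 55.29 < 60.48 (sum of the remaining 3), so yes.

Yes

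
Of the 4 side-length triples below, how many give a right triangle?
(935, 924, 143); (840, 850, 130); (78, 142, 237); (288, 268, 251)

(935,924,143): 143²+924² = 874225 = 935² → right
(840,850,130): 130²+840² = 722500 = 850² → right
(78,142,237): 78+142 ≤ 237, not a triangle
(288,268,251): 251²+268² = 134825 > 82944 = 288² → acute
2 of the 4 are right.

2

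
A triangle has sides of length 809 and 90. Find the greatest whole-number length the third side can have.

898

The third side must be strictly less than 809 + 90 = 899.
The largest integer below 899 is 898.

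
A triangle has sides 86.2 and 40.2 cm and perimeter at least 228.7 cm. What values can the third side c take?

Triangle inequality alone gives 46.0 < c < 126.4.
The perimeter condition gives c ≥ 228.7 − 86.2 − 40.2 = 102.3.
Intersecting the two: 102.3 ≤ c < 126.4.

102.3 ≤ c < 126.4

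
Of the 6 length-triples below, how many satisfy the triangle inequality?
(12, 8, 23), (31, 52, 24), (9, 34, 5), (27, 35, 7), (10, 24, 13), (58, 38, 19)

(8,12,23): 8+12 ≤ 23 → not valid
(24,31,52): 24+31 > 52 → valid
(5,9,34): 5+9 ≤ 34 → not valid
(7,27,35): 7+27 ≤ 35 → not valid
(10,13,24): 10+13 ≤ 24 → not valid
(19,38,58): 19+38 ≤ 58 → not valid
1 of the 6 triples forms a triangle.

1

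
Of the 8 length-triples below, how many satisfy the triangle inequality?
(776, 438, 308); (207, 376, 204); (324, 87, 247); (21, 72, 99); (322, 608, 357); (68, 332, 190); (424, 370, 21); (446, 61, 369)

3

(308,438,776): 308+438 ≤ 776 → not valid
(204,207,376): 204+207 > 376 → valid
(87,247,324): 87+247 > 324 → valid
(21,72,99): 21+72 ≤ 99 → not valid
(322,357,608): 322+357 > 608 → valid
(68,190,332): 68+190 ≤ 332 → not valid
(21,370,424): 21+370 ≤ 424 → not valid
(61,369,446): 61+369 ≤ 446 → not valid
3 of the 8 triples form a triangle.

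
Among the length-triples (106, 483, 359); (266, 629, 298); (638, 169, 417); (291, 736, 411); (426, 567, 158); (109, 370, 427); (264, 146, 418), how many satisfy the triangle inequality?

(106,359,483): 106+359 ≤ 483 → not valid
(266,298,629): 266+298 ≤ 629 → not valid
(169,417,638): 169+417 ≤ 638 → not valid
(291,411,736): 291+411 ≤ 736 → not valid
(158,426,567): 158+426 > 567 → valid
(109,370,427): 109+370 > 427 → valid
(146,264,418): 146+264 ≤ 418 → not valid
2 of the 7 triples form a triangle.

2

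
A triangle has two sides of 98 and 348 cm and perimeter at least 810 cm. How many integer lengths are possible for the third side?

Triangle inequality: 250 < x < 446. Perimeter ≥ 810 gives x ≥ 810 − 98 − 348 = 364.
So 364 ≤ x < 446; integers 364 through 445: 82 values.

82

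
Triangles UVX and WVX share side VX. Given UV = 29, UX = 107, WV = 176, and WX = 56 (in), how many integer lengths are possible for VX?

From triangle UVX: 78 < VX < 136.
From triangle WVX: 120 < VX < 232.
Intersection: 120 < VX < 136, so integers 121 through 135: 15 values.

15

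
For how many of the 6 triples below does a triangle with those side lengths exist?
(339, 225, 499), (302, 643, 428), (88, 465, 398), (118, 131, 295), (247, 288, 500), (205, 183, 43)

5

(225,339,499): 225+339 > 499 → valid
(302,428,643): 302+428 > 643 → valid
(88,398,465): 88+398 > 465 → valid
(118,131,295): 118+131 ≤ 295 → not valid
(247,288,500): 247+288 > 500 → valid
(43,183,205): 43+183 > 205 → valid
5 of the 6 triples form a triangle.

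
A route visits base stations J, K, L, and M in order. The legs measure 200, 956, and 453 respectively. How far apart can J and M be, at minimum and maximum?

The maximum is all hops collinear in one direction: 200 + 956 + 453 = 1609.
The longest hop is 956; the others sum to 653. Folding the others back against it leaves at least 956 − 653 = 303.

303 ≤ JM ≤ 1609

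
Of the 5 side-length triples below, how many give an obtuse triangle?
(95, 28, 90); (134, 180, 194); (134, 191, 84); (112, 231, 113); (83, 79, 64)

2

(95,28,90): 28²+90² = 8884 < 9025 = 95² → obtuse
(134,180,194): 134²+180² = 50356 > 37636 = 194² → acute
(134,191,84): 84²+134² = 25012 < 36481 = 191² → obtuse
(112,231,113): 112+113 ≤ 231, not a triangle
(83,79,64): 64²+79² = 10337 > 6889 = 83² → acute
2 of the 5 are obtuse.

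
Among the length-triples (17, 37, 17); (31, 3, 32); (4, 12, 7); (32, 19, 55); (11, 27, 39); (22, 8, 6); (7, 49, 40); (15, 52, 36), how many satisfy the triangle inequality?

(17,17,37): 17+17 ≤ 37 → not valid
(3,31,32): 3+31 > 32 → valid
(4,7,12): 4+7 ≤ 12 → not valid
(19,32,55): 19+32 ≤ 55 → not valid
(11,27,39): 11+27 ≤ 39 → not valid
(6,8,22): 6+8 ≤ 22 → not valid
(7,40,49): 7+40 ≤ 49 → not valid
(15,36,52): 15+36 ≤ 52 → not valid
1 of the 8 triples forms a triangle.

1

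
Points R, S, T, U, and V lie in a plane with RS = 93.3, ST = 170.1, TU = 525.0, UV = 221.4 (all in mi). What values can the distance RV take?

The maximum is all hops collinear in one direction: 93.3 + 170.1 + 525.0 + 221.4 = 1009.8.
The longest hop is 525.0; the others sum to 484.8. Folding the others back against it leaves at least 525.0 − 484.8 = 40.2.

40.2 ≤ RV ≤ 1009.8 mi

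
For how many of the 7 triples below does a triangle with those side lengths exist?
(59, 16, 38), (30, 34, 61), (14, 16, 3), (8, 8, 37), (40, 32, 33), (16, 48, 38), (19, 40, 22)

(16,38,59): 16+38 ≤ 59 → not valid
(30,34,61): 30+34 > 61 → valid
(3,14,16): 3+14 > 16 → valid
(8,8,37): 8+8 ≤ 37 → not valid
(32,33,40): 32+33 > 40 → valid
(16,38,48): 16+38 > 48 → valid
(19,22,40): 19+22 > 40 → valid
5 of the 7 triples form a triangle.

5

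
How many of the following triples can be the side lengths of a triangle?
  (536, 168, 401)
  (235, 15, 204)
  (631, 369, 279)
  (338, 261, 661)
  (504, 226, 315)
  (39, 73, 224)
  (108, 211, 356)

(168,401,536): 168+401 > 536 → valid
(15,204,235): 15+204 ≤ 235 → not valid
(279,369,631): 279+369 > 631 → valid
(261,338,661): 261+338 ≤ 661 → not valid
(226,315,504): 226+315 > 504 → valid
(39,73,224): 39+73 ≤ 224 → not valid
(108,211,356): 108+211 ≤ 356 → not valid
3 of the 7 triples form a triangle.

3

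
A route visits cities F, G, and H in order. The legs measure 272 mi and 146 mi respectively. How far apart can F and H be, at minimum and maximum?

By the triangle inequality, |272 − 146| ≤ FH ≤ 272 + 146.

126 ≤ FH ≤ 418 mi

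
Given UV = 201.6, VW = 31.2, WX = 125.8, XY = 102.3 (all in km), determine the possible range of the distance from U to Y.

0 ≤ UY ≤ 460.9 km

The maximum is all hops collinear in one direction: 201.6 + 31.2 + 125.8 + 102.3 = 460.9.
The longest hop is 201.6; the others sum to 259.3. Since 201.6 ≤ 259.3, the path can fold back on itself completely, so the minimum distance is 0.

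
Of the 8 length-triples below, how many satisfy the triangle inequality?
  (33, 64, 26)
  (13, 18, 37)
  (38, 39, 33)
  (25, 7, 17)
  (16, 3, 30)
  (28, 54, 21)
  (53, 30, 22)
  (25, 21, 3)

1

(26,33,64): 26+33 ≤ 64 → not valid
(13,18,37): 13+18 ≤ 37 → not valid
(33,38,39): 33+38 > 39 → valid
(7,17,25): 7+17 ≤ 25 → not valid
(3,16,30): 3+16 ≤ 30 → not valid
(21,28,54): 21+28 ≤ 54 → not valid
(22,30,53): 22+30 ≤ 53 → not valid
(3,21,25): 3+21 ≤ 25 → not valid
1 of the 8 triples forms a triangle.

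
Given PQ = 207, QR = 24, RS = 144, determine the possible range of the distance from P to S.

39 ≤ PS ≤ 375

The maximum is all hops collinear in one direction: 207 + 24 + 144 = 375.
The longest hop is 207; the others sum to 168. Folding the others back against it leaves at least 207 − 168 = 39.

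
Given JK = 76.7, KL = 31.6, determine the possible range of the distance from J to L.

45.1 ≤ JL ≤ 108.3

By the triangle inequality, |76.7 − 31.6| ≤ JL ≤ 76.7 + 31.6.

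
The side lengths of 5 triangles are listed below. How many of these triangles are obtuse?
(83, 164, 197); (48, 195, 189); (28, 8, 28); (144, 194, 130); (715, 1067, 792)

(83,164,197): 83²+164² = 33785 < 38809 = 197² → obtuse
(48,195,189): 48²+189² = 38025 = 195² → right
(28,8,28): 8²+28² = 848 > 784 = 28² → acute
(144,194,130): 130²+144² = 37636 = 194² → right
(715,1067,792): 715²+792² = 1138489 = 1067² → right
1 of the 5 is obtuse.

1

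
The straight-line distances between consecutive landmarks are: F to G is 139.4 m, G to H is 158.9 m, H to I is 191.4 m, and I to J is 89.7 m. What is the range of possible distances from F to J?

0 ≤ FJ ≤ 579.4 m

The maximum is all hops collinear in one direction: 139.4 + 158.9 + 191.4 + 89.7 = 579.4.
The longest hop is 191.4; the others sum to 388.0. Since 191.4 ≤ 388.0, the path can fold back on itself completely, so the minimum distance is 0.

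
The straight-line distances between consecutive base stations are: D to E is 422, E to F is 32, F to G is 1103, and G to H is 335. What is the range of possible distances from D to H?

The maximum is all hops collinear in one direction: 422 + 32 + 1103 + 335 = 1892.
The longest hop is 1103; the others sum to 789. Folding the others back against it leaves at least 1103 − 789 = 314.

314 ≤ DH ≤ 1892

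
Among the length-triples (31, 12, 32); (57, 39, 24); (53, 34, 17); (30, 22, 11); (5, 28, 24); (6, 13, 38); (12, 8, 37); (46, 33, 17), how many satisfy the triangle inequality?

(12,31,32): 12+31 > 32 → valid
(24,39,57): 24+39 > 57 → valid
(17,34,53): 17+34 ≤ 53 → not valid
(11,22,30): 11+22 > 30 → valid
(5,24,28): 5+24 > 28 → valid
(6,13,38): 6+13 ≤ 38 → not valid
(8,12,37): 8+12 ≤ 37 → not valid
(17,33,46): 17+33 > 46 → valid
5 of the 8 triples form a triangle.

5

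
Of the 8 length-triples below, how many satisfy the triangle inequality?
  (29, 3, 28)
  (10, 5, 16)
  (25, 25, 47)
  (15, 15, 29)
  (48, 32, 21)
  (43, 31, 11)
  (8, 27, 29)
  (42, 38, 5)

(3,28,29): 3+28 > 29 → valid
(5,10,16): 5+10 ≤ 16 → not valid
(25,25,47): 25+25 > 47 → valid
(15,15,29): 15+15 > 29 → valid
(21,32,48): 21+32 > 48 → valid
(11,31,43): 11+31 ≤ 43 → not valid
(8,27,29): 8+27 > 29 → valid
(5,38,42): 5+38 > 42 → valid
6 of the 8 triples form a triangle.

6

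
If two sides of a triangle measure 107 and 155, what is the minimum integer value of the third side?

49

The third side must be strictly greater than |107 − 155| = 48.
The smallest integer above 48 is 49.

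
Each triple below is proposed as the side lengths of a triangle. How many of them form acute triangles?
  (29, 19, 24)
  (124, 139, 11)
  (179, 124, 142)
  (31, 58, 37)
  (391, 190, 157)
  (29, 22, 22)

(29,19,24): 19²+24² = 937 > 841 = 29² → acute
(124,139,11): 11+124 ≤ 139, not a triangle
(179,124,142): 124²+142² = 35540 > 32041 = 179² → acute
(31,58,37): 31²+37² = 2330 < 3364 = 58² → obtuse
(391,190,157): 157+190 ≤ 391, not a triangle
(29,22,22): 22²+22² = 968 > 841 = 29² → acute
3 of the 6 are acute.

3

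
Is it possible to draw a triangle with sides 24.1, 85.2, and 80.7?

The longest side is 85.2, and the other two sum to 104.8.
Since 104.8 > 85.2, the triangle inequality holds.

Yes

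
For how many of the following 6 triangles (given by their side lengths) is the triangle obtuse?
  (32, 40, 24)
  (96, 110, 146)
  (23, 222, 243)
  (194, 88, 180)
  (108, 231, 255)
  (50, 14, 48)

(32,40,24): 24²+32² = 1600 = 40² → right
(96,110,146): 96²+110² = 21316 = 146² → right
(23,222,243): 23²+222² = 49813 < 59049 = 243² → obtuse
(194,88,180): 88²+180² = 40144 > 37636 = 194² → acute
(108,231,255): 108²+231² = 65025 = 255² → right
(50,14,48): 14²+48² = 2500 = 50² → right
1 of the 6 is obtuse.

1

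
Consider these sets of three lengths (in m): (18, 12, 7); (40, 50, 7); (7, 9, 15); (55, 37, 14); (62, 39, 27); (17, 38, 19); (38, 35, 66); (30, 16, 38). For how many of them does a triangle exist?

5

(7,12,18): 7+12 > 18 → valid
(7,40,50): 7+40 ≤ 50 → not valid
(7,9,15): 7+9 > 15 → valid
(14,37,55): 14+37 ≤ 55 → not valid
(27,39,62): 27+39 > 62 → valid
(17,19,38): 17+19 ≤ 38 → not valid
(35,38,66): 35+38 > 66 → valid
(16,30,38): 16+30 > 38 → valid
5 of the 8 triples form a triangle.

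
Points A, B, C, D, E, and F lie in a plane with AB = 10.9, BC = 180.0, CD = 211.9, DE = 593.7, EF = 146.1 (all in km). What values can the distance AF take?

The maximum is all hops collinear in one direction: 10.9 + 180.0 + 211.9 + 593.7 + 146.1 = 1142.6.
The longest hop is 593.7; the others sum to 548.9. Folding the others back against it leaves at least 593.7 − 548.9 = 44.8.

44.8 ≤ AF ≤ 1142.6 km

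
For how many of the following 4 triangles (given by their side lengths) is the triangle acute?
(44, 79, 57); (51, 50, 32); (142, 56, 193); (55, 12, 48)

1

(44,79,57): 44²+57² = 5185 < 6241 = 79² → obtuse
(51,50,32): 32²+50² = 3524 > 2601 = 51² → acute
(142,56,193): 56²+142² = 23300 < 37249 = 193² → obtuse
(55,12,48): 12²+48² = 2448 < 3025 = 55² → obtuse
1 of the 4 is acute.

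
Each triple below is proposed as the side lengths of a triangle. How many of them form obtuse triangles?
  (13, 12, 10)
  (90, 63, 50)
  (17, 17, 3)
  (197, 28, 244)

1

(13,12,10): 10²+12² = 244 > 169 = 13² → acute
(90,63,50): 50²+63² = 6469 < 8100 = 90² → obtuse
(17,17,3): 3²+17² = 298 > 289 = 17² → acute
(197,28,244): 28+197 ≤ 244, not a triangle
1 of the 4 is obtuse.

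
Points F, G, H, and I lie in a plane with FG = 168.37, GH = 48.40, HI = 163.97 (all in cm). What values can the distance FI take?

The maximum is all hops collinear in one direction: 168.37 + 48.40 + 163.97 = 380.74.
The longest hop is 168.37; the others sum to 212.37. Since 168.37 ≤ 212.37, the path can fold back on itself completely, so the minimum distance is 0.

0 ≤ FI ≤ 380.74 cm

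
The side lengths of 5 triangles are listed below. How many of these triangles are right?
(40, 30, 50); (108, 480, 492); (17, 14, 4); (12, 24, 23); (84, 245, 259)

3

(40,30,50): 30²+40² = 2500 = 50² → right
(108,480,492): 108²+480² = 242064 = 492² → right
(17,14,4): 4²+14² = 212 < 289 = 17² → obtuse
(12,24,23): 12²+23² = 673 > 576 = 24² → acute
(84,245,259): 84²+245² = 67081 = 259² → right
3 of the 5 are right.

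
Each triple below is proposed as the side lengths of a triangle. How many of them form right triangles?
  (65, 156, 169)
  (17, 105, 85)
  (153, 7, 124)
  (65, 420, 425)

(65,156,169): 65²+156² = 28561 = 169² → right
(17,105,85): 17+85 ≤ 105, not a triangle
(153,7,124): 7+124 ≤ 153, not a triangle
(65,420,425): 65²+420² = 180625 = 425² → right
2 of the 4 are right.

2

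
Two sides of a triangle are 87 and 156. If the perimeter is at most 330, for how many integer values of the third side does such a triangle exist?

18

Triangle inequality: 69 < x < 243. Perimeter ≤ 330 gives x ≤ 330 − 87 − 156 = 87.
So 69 < x ≤ 87; integers 70 through 87: 18 values.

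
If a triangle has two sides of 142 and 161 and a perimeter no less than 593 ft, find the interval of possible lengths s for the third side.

290 ≤ s < 303

Triangle inequality alone gives 19 < s < 303.
The perimeter condition gives s ≥ 593 − 142 − 161 = 290.
Intersecting the two: 290 ≤ s < 303.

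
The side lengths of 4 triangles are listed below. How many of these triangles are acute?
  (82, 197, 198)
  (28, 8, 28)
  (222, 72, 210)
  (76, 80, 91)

3

(82,197,198): 82²+197² = 45533 > 39204 = 198² → acute
(28,8,28): 8²+28² = 848 > 784 = 28² → acute
(222,72,210): 72²+210² = 49284 = 222² → right
(76,80,91): 76²+80² = 12176 > 8281 = 91² → acute
3 of the 4 are acute.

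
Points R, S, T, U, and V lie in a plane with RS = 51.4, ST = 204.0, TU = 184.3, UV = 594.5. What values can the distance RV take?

154.8 ≤ RV ≤ 1034.2

The maximum is all hops collinear in one direction: 51.4 + 204.0 + 184.3 + 594.5 = 1034.2.
The longest hop is 594.5; the others sum to 439.7. Folding the others back against it leaves at least 594.5 − 439.7 = 154.8.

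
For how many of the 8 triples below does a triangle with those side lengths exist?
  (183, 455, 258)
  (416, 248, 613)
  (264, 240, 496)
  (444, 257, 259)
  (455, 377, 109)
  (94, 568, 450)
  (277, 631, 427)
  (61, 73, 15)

(183,258,455): 183+258 ≤ 455 → not valid
(248,416,613): 248+416 > 613 → valid
(240,264,496): 240+264 > 496 → valid
(257,259,444): 257+259 > 444 → valid
(109,377,455): 109+377 > 455 → valid
(94,450,568): 94+450 ≤ 568 → not valid
(277,427,631): 277+427 > 631 → valid
(15,61,73): 15+61 > 73 → valid
6 of the 8 triples form a triangle.

6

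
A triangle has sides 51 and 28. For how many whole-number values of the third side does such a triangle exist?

55

The third side lies in the open interval (23, 79).
Integers from 24 to 78 inclusive: 78 − 24 + 1 = 55.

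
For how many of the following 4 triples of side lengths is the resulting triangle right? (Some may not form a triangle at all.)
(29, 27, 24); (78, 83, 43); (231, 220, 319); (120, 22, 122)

2

(29,27,24): 24²+27² = 1305 > 841 = 29² → acute
(78,83,43): 43²+78² = 7933 > 6889 = 83² → acute
(231,220,319): 220²+231² = 101761 = 319² → right
(120,22,122): 22²+120² = 14884 = 122² → right
2 of the 4 are right.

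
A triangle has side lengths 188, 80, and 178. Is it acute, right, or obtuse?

acute

Compare the square of the longest side to the sum of squares of the other two: 80² + 178² = 38084 > 35344 = 188².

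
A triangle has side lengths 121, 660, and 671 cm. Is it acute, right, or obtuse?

right

Compare the square of the longest side to the sum of squares of the other two: 121² + 660² = 450241 = 671².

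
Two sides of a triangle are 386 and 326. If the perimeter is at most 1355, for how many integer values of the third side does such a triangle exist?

Triangle inequality: 60 < x < 712. Perimeter ≤ 1355 gives x ≤ 1355 − 386 − 326 = 643.
So 60 < x ≤ 643; integers 61 through 643: 583 values.

583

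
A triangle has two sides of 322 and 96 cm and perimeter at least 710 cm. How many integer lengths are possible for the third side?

Triangle inequality: 226 < x < 418. Perimeter ≥ 710 gives x ≥ 710 − 322 − 96 = 292.
So 292 ≤ x < 418; integers 292 through 417: 126 values.

126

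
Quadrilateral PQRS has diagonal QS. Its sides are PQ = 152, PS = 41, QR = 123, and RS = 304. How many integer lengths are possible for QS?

11

From triangle PQS: 111 < QS < 193.
From triangle RQS: 181 < QS < 427.
Intersection: 181 < QS < 193, so integers 182 through 192: 11 values.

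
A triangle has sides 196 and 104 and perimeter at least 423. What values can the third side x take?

Triangle inequality alone gives 92 < x < 300.
The perimeter condition gives x ≥ 423 − 196 − 104 = 123.
Intersecting the two: 123 ≤ x < 300.

123 ≤ x < 300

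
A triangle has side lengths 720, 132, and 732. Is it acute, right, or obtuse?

right

Compare the square of the longest side to the sum of squares of the other two: 132² + 720² = 535824 = 732².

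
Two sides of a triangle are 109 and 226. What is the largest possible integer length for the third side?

334

The third side must be strictly less than 109 + 226 = 335.
The largest integer below 335 is 334.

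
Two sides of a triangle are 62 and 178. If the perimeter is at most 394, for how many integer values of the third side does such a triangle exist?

Triangle inequality: 116 < x < 240. Perimeter ≤ 394 gives x ≤ 394 − 62 − 178 = 154.
So 116 < x ≤ 154; integers 117 through 154: 38 values.

38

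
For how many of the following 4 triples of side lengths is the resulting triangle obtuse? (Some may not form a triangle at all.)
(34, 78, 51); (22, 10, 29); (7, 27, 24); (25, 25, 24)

3

(34,78,51): 34²+51² = 3757 < 6084 = 78² → obtuse
(22,10,29): 10²+22² = 584 < 841 = 29² → obtuse
(7,27,24): 7²+24² = 625 < 729 = 27² → obtuse
(25,25,24): 24²+25² = 1201 > 625 = 25² → acute
3 of the 4 are obtuse.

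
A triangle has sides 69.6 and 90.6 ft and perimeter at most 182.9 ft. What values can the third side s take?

21.0 < s ≤ 22.7 ft

Triangle inequality alone gives 21.0 < s < 160.2.
The perimeter condition gives s ≤ 182.9 − 69.6 − 90.6 = 22.7.
Intersecting the two: 21.0 < s ≤ 22.7.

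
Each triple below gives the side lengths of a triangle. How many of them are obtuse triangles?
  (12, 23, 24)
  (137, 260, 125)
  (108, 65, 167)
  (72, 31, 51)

3

(12,23,24): 12²+23² = 673 > 576 = 24² → acute
(137,260,125): 125²+137² = 34394 < 67600 = 260² → obtuse
(108,65,167): 65²+108² = 15889 < 27889 = 167² → obtuse
(72,31,51): 31²+51² = 3562 < 5184 = 72² → obtuse
3 of the 4 are obtuse.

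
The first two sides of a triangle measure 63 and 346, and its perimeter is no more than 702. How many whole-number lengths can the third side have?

10

Triangle inequality: 283 < x < 409. Perimeter ≤ 702 gives x ≤ 702 − 63 − 346 = 293.
So 283 < x ≤ 293; integers 284 through 293: 10 values.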